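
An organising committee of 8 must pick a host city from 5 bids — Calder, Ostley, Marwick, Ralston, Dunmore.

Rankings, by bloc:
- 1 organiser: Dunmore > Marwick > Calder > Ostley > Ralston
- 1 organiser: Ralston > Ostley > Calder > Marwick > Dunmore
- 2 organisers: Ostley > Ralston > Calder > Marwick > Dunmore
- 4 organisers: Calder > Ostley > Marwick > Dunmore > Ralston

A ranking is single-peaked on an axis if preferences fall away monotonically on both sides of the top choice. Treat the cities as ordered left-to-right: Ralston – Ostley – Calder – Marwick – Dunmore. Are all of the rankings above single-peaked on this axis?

Axis positions: Ralston=1, Ostley=2, Calder=3, Marwick=4, Dunmore=5.
Bloc 1 (peak Dunmore at position 5): ranking walks positions 5-4-3-2-1, expanding outward from the peak — single-peaked.
Bloc 2 (peak Ralston at position 1): ranking walks positions 1-2-3-4-5, expanding outward from the peak — single-peaked.
Bloc 3 (peak Ostley at position 2): ranking walks positions 2-1-3-4-5, expanding outward from the peak — single-peaked.
Bloc 4 (peak Calder at position 3): ranking walks positions 3-2-4-5-1, expanding outward from the peak — single-peaked.
Every ranking is single-peaked on this axis.

yes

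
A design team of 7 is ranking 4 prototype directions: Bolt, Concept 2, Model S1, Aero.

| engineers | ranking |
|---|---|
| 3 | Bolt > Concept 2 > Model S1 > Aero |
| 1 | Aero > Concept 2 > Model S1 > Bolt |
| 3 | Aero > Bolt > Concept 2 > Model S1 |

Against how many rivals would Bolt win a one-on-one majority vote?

2

Bolt against each rival (7 engineers):
Bolt vs Concept 2: 6 to 1, Bolt.
Bolt vs Model S1: Bolt, 6–1.
Bolt vs Aero: Aero, 4–3.
Bolt beats Concept 2, Model S1; loses to Aero — 2 pairwise wins.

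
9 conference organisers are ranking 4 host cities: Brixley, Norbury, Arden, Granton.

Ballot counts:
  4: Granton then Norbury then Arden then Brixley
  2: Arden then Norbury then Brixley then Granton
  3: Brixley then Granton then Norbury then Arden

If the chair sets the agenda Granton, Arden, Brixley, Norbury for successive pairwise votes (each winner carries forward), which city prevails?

Norbury

Round 1: Granton vs Arden — 7–2, Granton advances.
Round 2: Granton vs Brixley — 4–5, Brixley advances.
Round 3: Brixley vs Norbury — 3–6, Norbury advances.
The agenda winner is Norbury.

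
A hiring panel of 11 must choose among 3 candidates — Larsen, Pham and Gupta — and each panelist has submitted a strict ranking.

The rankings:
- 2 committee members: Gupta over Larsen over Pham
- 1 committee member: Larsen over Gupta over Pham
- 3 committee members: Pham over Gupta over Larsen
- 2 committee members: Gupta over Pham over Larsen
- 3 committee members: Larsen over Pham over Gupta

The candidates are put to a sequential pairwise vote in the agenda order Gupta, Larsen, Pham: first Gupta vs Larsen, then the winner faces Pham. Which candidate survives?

Pham

Round 1: Gupta vs Larsen — 7–4, Gupta advances.
Round 2: Gupta vs Pham — 5–6, Pham advances.
Pham survives the agenda.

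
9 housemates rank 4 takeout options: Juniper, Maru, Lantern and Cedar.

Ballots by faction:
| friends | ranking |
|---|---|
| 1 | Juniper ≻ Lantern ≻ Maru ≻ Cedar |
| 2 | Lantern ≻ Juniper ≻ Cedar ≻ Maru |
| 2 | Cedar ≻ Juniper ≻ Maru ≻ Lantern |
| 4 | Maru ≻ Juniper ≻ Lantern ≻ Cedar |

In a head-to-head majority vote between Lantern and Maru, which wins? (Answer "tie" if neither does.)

Ballots ranking Lantern above Maru: 1 + 2 = 3.
Ballots ranking Maru above Lantern: 9 − 3 = 6.
Maru wins the head-to-head 6–3.

Maru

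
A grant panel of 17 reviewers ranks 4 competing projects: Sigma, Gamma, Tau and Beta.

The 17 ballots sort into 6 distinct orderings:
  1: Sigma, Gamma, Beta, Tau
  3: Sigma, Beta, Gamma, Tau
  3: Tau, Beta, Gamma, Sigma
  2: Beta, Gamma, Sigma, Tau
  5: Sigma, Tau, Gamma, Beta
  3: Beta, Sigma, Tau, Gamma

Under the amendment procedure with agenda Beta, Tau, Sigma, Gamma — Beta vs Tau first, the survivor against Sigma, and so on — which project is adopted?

Sigma

Round 1: Beta vs Tau — 9–8, Beta advances.
Round 2: Beta vs Sigma — 8–9, Sigma advances.
Round 3: Sigma vs Gamma — 12–5, Sigma advances.
Sigma survives the agenda.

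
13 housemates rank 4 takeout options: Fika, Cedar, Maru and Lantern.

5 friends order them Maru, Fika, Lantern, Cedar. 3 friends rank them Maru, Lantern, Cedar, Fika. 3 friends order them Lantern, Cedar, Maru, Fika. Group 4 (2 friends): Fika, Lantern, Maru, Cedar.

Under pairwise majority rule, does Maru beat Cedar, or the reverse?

Ballots ranking Maru above Cedar: 5 + 3 + 2 = 10.
Ballots ranking Cedar above Maru: 13 − 10 = 3.
Maru wins the head-to-head 10–3.

Maru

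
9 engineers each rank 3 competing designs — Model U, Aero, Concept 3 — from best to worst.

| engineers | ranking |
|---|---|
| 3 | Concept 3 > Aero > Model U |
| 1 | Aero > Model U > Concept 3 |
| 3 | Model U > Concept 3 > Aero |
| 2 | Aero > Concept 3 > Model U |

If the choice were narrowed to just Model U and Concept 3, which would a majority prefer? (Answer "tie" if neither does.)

Concept 3

Ballots ranking Model U above Concept 3: 1 + 3 = 4.
Ballots ranking Concept 3 above Model U: 9 − 4 = 5.
Concept 3 wins the head-to-head 5–4.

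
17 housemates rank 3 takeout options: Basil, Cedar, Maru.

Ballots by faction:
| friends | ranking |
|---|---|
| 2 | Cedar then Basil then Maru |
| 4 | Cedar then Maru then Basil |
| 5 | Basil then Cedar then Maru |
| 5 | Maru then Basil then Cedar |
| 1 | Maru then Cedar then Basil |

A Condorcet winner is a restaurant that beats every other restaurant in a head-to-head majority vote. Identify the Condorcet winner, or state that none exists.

Check each pair by majority over 17 ballots:
Basil vs Cedar: Basil is ranked higher on 5+5 = 10 ballots, Cedar on 7. Basil wins 10–7.
Basil vs Maru: 7 to 10, Maru.
Cedar vs Maru: Cedar is ranked higher on 2+4+5 = 11 ballots, Maru on 6. Cedar wins 11–6.
Each restaurant drops at least one matchup (Basil loses to Maru; Cedar loses to Basil; Maru loses to Cedar); the cycle Basil → Cedar → Maru → Basil rules out a Condorcet winner.

none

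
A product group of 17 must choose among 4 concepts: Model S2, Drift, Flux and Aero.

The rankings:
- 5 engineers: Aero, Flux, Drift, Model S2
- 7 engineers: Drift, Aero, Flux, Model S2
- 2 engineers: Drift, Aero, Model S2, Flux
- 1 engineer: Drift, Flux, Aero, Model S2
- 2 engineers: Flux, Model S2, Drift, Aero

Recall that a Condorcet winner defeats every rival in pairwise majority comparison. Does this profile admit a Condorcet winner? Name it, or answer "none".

Drift

Check each pair by majority over 17 ballots:
Model S2 vs Drift: Model S2 preferred on 2 ballots; Drift wins 15–2.
Model S2 vs Flux: 2 to 15, Flux.
Model S2 vs Aero: Model S2 preferred on 2 ballots; Aero wins 15–2.
Drift vs Flux: Drift is ranked higher on 7+2+1 = 10 ballots, Flux on 7. Drift wins 10–7.
Drift vs Aero: Drift preferred on 7+2+1+2 = 12 ballots; Drift wins 12–5.
Flux vs Aero: 1+2 = 3 for Flux, 14 for Aero — Aero by 14–3.
Drift beats each of Model S2, Flux, Aero — Drift is the Condorcet winner.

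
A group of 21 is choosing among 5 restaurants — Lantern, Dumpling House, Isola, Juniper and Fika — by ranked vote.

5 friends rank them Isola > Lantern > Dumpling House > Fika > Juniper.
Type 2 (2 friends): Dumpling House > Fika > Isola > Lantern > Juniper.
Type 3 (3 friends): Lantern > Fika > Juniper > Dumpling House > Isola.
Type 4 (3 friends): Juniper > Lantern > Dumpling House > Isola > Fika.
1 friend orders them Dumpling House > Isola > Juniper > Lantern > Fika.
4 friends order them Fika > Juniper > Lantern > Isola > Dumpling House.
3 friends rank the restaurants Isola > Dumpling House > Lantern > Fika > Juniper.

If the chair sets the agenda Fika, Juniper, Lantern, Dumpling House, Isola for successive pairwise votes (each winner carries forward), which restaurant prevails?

Round 1: Fika vs Juniper — 17–4, Fika advances.
Round 2: Fika vs Lantern — 6–15, Lantern advances.
Round 3: Lantern vs Dumpling House — 15–6, Lantern advances.
Round 4: Lantern vs Isola — 10–11, Isola advances.
Isola survives the agenda.

Isola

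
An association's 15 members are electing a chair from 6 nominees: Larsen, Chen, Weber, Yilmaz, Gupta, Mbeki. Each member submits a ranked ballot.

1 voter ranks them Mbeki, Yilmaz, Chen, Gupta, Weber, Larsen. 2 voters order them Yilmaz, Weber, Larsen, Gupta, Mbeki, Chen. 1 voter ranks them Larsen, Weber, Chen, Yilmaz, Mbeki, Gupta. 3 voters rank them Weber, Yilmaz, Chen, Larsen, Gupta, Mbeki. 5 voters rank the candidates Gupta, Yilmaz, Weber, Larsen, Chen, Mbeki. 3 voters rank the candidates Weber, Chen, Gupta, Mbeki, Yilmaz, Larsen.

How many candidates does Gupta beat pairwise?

Gupta against each rival (15 voters):
Gupta vs Larsen: Gupta preferred on 1+5+3 = 9 ballots; Gupta wins 9–6.
Gupta vs Chen: 2+5 = 7 for Gupta, 8 for Chen — Chen by 8–7.
Gupta vs Weber: Gupta preferred on 1+5 = 6 ballots; Weber wins 9–6.
Gupta vs Yilmaz: Gupta, 8–7.
Gupta vs Mbeki: 13 to 2, Gupta.
Gupta beats Larsen, Yilmaz, Mbeki; loses to Chen, Weber — 3 pairwise wins.

3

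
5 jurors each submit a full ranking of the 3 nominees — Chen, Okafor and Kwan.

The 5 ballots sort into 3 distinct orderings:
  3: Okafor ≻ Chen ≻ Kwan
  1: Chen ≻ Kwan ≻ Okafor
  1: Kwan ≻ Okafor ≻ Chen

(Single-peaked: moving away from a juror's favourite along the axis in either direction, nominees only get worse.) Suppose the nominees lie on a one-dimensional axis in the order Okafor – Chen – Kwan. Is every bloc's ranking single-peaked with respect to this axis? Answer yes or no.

no

Axis positions: Okafor=1, Chen=2, Kwan=3.
Bloc 1 (peak Okafor at position 1): ranking walks positions 1-2-3, expanding outward from the peak — single-peaked.
Bloc 2 (peak Chen at position 2): ranking walks positions 2-3-1, expanding outward from the peak — single-peaked.
Bloc 3: ranking walks positions 3-1-2; Okafor is ranked above Chen even though Chen lies between Okafor and the peak Kwan on the axis — preferences dip and rise again. Not single-peaked.
Bloc 3 violates single-peakedness, so the profile is not single-peaked on this axis.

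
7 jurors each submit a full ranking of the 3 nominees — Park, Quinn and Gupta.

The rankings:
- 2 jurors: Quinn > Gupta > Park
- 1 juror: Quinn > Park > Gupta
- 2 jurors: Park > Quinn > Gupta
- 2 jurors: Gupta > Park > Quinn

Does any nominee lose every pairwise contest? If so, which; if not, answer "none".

Pairwise majorities:
Park vs Quinn: Park is ranked higher on 2+2 = 4 ballots, Quinn on 3. Park wins 4–3.
Park–Gupta: Gupta 4–3.
Quinn vs Gupta: 2+1+2 = 5 for Quinn, 2 for Gupta — Quinn by 5–2.
Every nominee wins at least one matchup (Park beats Quinn; Quinn beats Gupta; Gupta beats Park), so there is no Condorcet loser.

none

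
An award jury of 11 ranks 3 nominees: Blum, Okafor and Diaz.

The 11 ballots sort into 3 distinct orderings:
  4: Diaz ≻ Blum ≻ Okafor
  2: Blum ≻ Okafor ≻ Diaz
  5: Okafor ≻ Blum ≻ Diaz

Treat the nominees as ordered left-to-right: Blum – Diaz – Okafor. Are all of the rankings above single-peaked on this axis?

Axis positions: Blum=1, Diaz=2, Okafor=3.
Cluster 1 (peak Diaz at position 2): ranking walks positions 2-1-3, expanding outward from the peak — single-peaked.
Cluster 2: ranking walks positions 1-3-2; Okafor is ranked above Diaz even though Diaz lies between Okafor and the peak Blum on the axis — preferences dip and rise again. Not single-peaked.
Cluster 3: ranking walks positions 3-1-2; Blum is ranked above Diaz even though Diaz lies between Blum and the peak Okafor on the axis — preferences dip and rise again. Not single-peaked.
Cluster 2 violates single-peakedness, so the profile is not single-peaked on this axis.

no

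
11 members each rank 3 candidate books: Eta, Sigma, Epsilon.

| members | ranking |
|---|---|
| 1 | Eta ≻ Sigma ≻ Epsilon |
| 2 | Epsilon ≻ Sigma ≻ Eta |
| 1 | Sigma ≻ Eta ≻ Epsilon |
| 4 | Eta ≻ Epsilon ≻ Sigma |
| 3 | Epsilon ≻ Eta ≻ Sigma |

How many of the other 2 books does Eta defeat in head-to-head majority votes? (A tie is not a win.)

2

Eta against each rival (11 members):
Eta vs Sigma: Eta, 8–3.
Eta vs Epsilon: 6 to 5, Eta.
Eta beats Sigma, Epsilon — 2 pairwise wins.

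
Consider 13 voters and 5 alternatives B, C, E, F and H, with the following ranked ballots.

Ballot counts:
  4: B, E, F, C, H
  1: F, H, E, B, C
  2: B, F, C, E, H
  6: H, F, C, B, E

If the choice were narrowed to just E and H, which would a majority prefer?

Ballots ranking E above H: 4 + 2 = 6.
Ballots ranking H above E: 13 − 6 = 7.
H wins the head-to-head 7–6.

H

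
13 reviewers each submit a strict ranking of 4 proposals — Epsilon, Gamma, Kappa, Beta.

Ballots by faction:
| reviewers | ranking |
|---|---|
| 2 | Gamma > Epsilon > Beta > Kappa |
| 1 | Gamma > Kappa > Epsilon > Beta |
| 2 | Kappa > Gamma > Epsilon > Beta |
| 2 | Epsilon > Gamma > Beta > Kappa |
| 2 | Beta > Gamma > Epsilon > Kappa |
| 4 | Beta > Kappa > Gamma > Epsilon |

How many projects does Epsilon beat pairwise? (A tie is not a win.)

1

Epsilon against each rival (13 reviewers):
Epsilon vs Gamma: Epsilon preferred on 2 ballots; Gamma wins 11–2.
Epsilon vs Kappa: Epsilon is ranked higher on 2+2+2 = 6 ballots, Kappa on 7. Kappa wins 7–6.
Epsilon vs Beta: Epsilon preferred on 2+1+2+2 = 7 ballots; Epsilon wins 7–6.
Epsilon beats Beta; loses to Gamma, Kappa — 1 pairwise win.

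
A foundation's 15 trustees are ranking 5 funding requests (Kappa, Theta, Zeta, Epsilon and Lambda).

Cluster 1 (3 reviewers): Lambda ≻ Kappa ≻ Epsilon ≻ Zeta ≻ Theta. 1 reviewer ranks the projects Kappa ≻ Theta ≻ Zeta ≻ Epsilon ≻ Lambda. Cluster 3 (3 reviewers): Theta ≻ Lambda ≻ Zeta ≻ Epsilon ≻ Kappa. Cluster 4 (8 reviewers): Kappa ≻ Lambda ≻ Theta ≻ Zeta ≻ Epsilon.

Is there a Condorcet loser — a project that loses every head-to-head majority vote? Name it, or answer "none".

Epsilon

Pairwise majorities:
Kappa vs Theta: 3+1+8 = 12 for Kappa, 3 for Theta — Kappa by 12–3.
Kappa vs Zeta: Kappa wins 12–3.
Kappa vs Epsilon: 12 to 3, Kappa.
Kappa vs Lambda: Kappa is ranked higher on 1+8 = 9 ballots, Lambda on 6. Kappa wins 9–6.
Theta–Zeta: Theta 12–3.
Theta vs Epsilon: Theta, 12–3.
Theta vs Lambda: 4 to 11, Lambda.
Zeta vs Epsilon: 12 to 3, Zeta.
Zeta–Lambda: Lambda 14–1.
Epsilon vs Lambda: 1 for Epsilon, 14 for Lambda — Lambda by 14–1.
Only Epsilon has no wins; Epsilon is the Condorcet loser.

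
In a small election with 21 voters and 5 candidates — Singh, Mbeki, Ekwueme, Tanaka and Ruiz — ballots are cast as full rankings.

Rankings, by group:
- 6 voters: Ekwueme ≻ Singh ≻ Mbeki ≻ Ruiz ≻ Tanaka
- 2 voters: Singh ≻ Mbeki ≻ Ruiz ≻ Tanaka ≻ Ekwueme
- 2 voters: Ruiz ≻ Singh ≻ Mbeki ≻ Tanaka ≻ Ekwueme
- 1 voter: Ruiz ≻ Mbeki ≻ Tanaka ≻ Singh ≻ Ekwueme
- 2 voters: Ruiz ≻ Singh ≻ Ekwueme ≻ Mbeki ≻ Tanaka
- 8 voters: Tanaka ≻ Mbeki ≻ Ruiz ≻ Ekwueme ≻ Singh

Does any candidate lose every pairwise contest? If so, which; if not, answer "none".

Pairwise majorities:
Singh vs Mbeki: Singh, 12–9.
Singh–Ekwueme: Ekwueme 14–7.
Singh vs Tanaka: 6+2+2+2 = 12 for Singh, 9 for Tanaka — Singh by 12–9.
Singh vs Ruiz: 6+2 = 8 for Singh, 13 for Ruiz — Ruiz by 13–8.
Mbeki vs Ekwueme: Mbeki preferred on 2+2+1+8 = 13 ballots; Mbeki wins 13–8.
Mbeki vs Tanaka: Mbeki wins 13–8.
Mbeki–Ruiz: Mbeki 16–5.
Ekwueme–Tanaka: Tanaka 13–8.
Ekwueme–Ruiz: Ruiz 15–6.
Tanaka vs Ruiz: Ruiz, 13–8.
Every candidate wins at least one matchup (Singh beats Mbeki; Mbeki beats Ekwueme; Ekwueme beats Singh; Tanaka beats Ekwueme; Ruiz beats Singh), so there is no Condorcet loser.

none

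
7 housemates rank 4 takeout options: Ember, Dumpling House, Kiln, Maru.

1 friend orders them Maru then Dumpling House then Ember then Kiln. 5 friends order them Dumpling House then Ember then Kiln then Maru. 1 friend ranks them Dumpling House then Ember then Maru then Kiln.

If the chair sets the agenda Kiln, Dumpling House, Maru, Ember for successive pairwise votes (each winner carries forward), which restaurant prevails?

Dumpling House

Round 1: Kiln vs Dumpling House — 0–7, Dumpling House advances.
Round 2: Dumpling House vs Maru — 6–1, Dumpling House advances.
Round 3: Dumpling House vs Ember — 7–0, Dumpling House advances.
Dumpling House survives the agenda.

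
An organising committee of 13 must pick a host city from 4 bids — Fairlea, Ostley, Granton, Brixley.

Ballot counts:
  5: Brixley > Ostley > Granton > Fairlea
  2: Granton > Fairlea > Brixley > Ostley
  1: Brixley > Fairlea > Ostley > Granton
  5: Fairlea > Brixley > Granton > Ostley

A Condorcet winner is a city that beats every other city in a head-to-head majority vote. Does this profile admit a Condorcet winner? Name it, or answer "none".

none

Head-to-head results (13 organisers):
Fairlea vs Ostley: Fairlea preferred on 2+1+5 = 8 ballots; Fairlea wins 8–5.
Fairlea vs Granton: Fairlea preferred on 1+5 = 6 ballots; Granton wins 7–6.
Fairlea vs Brixley: Fairlea is ranked higher on 2+5 = 7 ballots, Brixley on 6. Fairlea wins 7–6.
Ostley vs Granton: 5+1 = 6 for Ostley, 7 for Granton — Granton by 7–6.
Ostley vs Brixley: 0 for Ostley, 13 for Brixley — Brixley by 13–0.
Granton vs Brixley: 2 for Granton, 11 for Brixley — Brixley by 11–2.
Each city drops at least one matchup (Fairlea loses to Granton; Ostley loses to Fairlea; Granton loses to Brixley; Brixley loses to Fairlea); the cycle Fairlea > Brixley > Granton > Fairlea rules out a Condorcet winner.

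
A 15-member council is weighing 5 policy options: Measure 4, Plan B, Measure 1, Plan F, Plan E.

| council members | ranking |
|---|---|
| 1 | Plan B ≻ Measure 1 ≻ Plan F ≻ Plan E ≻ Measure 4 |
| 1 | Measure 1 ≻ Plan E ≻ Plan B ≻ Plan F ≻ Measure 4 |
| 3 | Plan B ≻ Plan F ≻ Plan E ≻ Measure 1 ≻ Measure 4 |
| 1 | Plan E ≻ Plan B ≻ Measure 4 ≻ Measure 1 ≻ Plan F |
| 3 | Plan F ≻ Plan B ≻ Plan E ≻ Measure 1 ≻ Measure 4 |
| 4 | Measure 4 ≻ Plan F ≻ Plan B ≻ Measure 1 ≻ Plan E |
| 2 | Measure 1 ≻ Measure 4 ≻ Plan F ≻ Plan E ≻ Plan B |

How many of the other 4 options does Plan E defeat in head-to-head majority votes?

Plan E against each rival (15 council members):
Plan E vs Measure 4: 1+1+3+1+3 = 9 for Plan E, 6 for Measure 4 — Plan E by 9–6.
Plan E vs Plan B: 1+1+2 = 4 for Plan E, 11 for Plan B — Plan B by 11–4.
Plan E vs Measure 1: Measure 1, 8–7.
Plan E vs Plan F: Plan E preferred on 1+1 = 2 ballots; Plan F wins 13–2.
Plan E beats Measure 4; loses to Plan B, Measure 1, Plan F — 1 pairwise win.

1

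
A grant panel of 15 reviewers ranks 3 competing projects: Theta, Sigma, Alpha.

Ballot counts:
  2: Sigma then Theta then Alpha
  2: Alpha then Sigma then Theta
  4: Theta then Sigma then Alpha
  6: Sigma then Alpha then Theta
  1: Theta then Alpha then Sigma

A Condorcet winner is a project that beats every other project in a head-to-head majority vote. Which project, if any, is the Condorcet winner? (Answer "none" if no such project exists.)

Pairwise majorities:
Theta–Sigma: Sigma 10–5.
Theta vs Alpha: Alpha, 8–7.
Sigma vs Alpha: Sigma wins 12–3.
Sigma beats each of Theta, Alpha — Sigma is the Condorcet winner.

Sigma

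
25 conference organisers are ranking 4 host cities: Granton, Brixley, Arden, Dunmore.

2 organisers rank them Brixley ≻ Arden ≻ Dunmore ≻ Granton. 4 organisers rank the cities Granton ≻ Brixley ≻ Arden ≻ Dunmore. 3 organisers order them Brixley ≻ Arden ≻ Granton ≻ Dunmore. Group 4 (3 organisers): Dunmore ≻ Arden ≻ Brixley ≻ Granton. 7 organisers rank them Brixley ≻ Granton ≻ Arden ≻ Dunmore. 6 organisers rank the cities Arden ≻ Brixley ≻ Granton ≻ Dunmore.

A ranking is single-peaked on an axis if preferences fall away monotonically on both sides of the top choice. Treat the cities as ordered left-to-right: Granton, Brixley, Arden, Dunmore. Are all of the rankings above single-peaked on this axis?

yes

Axis positions: Granton=1, Brixley=2, Arden=3, Dunmore=4.
Group 1 (peak Brixley at position 2): ranking walks positions 2-3-4-1, expanding outward from the peak — single-peaked.
Group 2 (peak Granton at position 1): ranking walks positions 1-2-3-4, expanding outward from the peak — single-peaked.
Group 3 (peak Brixley at position 2): ranking walks positions 2-3-1-4, expanding outward from the peak — single-peaked.
Group 4 (peak Dunmore at position 4): ranking walks positions 4-3-2-1, expanding outward from the peak — single-peaked.
Group 5 (peak Brixley at position 2): ranking walks positions 2-1-3-4, expanding outward from the peak — single-peaked.
Group 6 (peak Arden at position 3): ranking walks positions 3-2-1-4, expanding outward from the peak — single-peaked.
Every ranking is single-peaked on this axis.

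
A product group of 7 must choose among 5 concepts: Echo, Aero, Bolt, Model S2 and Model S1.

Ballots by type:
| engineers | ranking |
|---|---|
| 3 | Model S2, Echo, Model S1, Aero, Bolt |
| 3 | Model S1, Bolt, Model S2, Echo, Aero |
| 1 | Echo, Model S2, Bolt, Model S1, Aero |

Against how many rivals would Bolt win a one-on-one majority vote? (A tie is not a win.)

1

Bolt against each rival (7 engineers):
Bolt vs Echo: 3 for Bolt, 4 for Echo — Echo by 4–3.
Bolt vs Aero: 4 to 3, Bolt.
Bolt–Model S2: Model S2 4–3.
Bolt vs Model S1: 1 for Bolt, 6 for Model S1 — Model S1 by 6–1.
Bolt beats Aero; loses to Echo, Model S2, Model S1 — 1 pairwise win.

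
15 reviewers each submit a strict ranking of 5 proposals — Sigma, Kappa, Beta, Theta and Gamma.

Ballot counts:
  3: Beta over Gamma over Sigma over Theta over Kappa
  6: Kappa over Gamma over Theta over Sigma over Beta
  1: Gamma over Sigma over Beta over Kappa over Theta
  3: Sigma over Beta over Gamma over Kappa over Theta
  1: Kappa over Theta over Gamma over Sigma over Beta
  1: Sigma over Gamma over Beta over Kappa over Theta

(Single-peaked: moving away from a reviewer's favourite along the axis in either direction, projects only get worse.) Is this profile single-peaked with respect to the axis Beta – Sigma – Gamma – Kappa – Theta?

Axis positions: Beta=1, Sigma=2, Gamma=3, Kappa=4, Theta=5.
Ballot type 1: ranking walks positions 1-3-2-5-4; Gamma is ranked above Sigma even though Sigma lies between Gamma and the peak Beta on the axis — preferences dip and rise again. Not single-peaked.
Ballot type 2 (peak Kappa at position 4): ranking walks positions 4-3-5-2-1, expanding outward from the peak — single-peaked.
Ballot type 3 (peak Gamma at position 3): ranking walks positions 3-2-1-4-5, expanding outward from the peak — single-peaked.
Ballot type 4 (peak Sigma at position 2): ranking walks positions 2-1-3-4-5, expanding outward from the peak — single-peaked.
Ballot type 5 (peak Kappa at position 4): ranking walks positions 4-5-3-2-1, expanding outward from the peak — single-peaked.
Ballot type 6 (peak Sigma at position 2): ranking walks positions 2-3-1-4-5, expanding outward from the peak — single-peaked.
Ballot type 1 violates single-peakedness, so the profile is not single-peaked on this axis.

no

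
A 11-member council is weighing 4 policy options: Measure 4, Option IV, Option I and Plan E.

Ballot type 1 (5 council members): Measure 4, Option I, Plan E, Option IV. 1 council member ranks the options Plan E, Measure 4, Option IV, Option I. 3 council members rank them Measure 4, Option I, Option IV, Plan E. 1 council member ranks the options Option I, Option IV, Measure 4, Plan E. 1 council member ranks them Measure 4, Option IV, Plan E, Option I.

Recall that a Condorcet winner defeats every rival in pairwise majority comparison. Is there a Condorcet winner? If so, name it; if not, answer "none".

Pairwise majorities:
Measure 4 vs Option IV: Measure 4 is ranked higher on 5+1+3+1 = 10 ballots, Option IV on 1. Measure 4 wins 10–1.
Measure 4 vs Option I: Measure 4 preferred on 5+1+3+1 = 10 ballots; Measure 4 wins 10–1.
Measure 4–Plan E: Measure 4 10–1.
Option IV vs Option I: Option I wins 9–2.
Option IV vs Plan E: 5 to 6, Plan E.
Option I vs Plan E: Option I preferred on 5+3+1 = 9 ballots; Option I wins 9–2.
Measure 4 wins every pairwise contest, so Measure 4 is the Condorcet winner.

Measure 4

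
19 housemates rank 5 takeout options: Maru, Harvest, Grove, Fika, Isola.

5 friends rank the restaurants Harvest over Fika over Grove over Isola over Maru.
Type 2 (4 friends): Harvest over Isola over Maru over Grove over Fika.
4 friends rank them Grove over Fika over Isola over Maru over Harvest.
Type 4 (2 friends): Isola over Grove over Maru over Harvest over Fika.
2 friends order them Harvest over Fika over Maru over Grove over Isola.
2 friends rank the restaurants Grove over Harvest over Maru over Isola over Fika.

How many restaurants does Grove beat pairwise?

Grove against each rival (19 friends):
Grove vs Maru: Grove, 13–6.
Grove vs Harvest: Harvest wins 11–8.
Grove vs Fika: 12 to 7, Grove.
Grove vs Isola: Grove preferred on 5+4+2+2 = 13 ballots; Grove wins 13–6.
Grove beats Maru, Fika, Isola; loses to Harvest — 3 pairwise wins.

3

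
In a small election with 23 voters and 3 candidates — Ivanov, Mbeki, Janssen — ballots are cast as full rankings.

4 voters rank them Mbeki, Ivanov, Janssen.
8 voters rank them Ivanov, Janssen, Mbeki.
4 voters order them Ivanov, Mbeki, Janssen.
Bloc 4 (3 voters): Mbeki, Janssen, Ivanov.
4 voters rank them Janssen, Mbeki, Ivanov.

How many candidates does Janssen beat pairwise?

Janssen against each rival (23 voters):
Janssen vs Ivanov: Ivanov, 16–7.
Janssen vs Mbeki: Janssen preferred on 8+4 = 12 ballots; Janssen wins 12–11.
Janssen beats Mbeki; loses to Ivanov — 1 pairwise win.

1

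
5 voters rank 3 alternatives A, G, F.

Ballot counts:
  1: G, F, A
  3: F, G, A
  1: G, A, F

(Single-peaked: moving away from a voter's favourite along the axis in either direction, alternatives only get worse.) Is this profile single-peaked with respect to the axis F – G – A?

Axis positions: F=1, G=2, A=3.
Faction 1 (peak G at position 2): ranking walks positions 2-1-3, expanding outward from the peak — single-peaked.
Faction 2 (peak F at position 1): ranking walks positions 1-2-3, expanding outward from the peak — single-peaked.
Faction 3 (peak G at position 2): ranking walks positions 2-3-1, expanding outward from the peak — single-peaked.
Every ranking is single-peaked on this axis.

yes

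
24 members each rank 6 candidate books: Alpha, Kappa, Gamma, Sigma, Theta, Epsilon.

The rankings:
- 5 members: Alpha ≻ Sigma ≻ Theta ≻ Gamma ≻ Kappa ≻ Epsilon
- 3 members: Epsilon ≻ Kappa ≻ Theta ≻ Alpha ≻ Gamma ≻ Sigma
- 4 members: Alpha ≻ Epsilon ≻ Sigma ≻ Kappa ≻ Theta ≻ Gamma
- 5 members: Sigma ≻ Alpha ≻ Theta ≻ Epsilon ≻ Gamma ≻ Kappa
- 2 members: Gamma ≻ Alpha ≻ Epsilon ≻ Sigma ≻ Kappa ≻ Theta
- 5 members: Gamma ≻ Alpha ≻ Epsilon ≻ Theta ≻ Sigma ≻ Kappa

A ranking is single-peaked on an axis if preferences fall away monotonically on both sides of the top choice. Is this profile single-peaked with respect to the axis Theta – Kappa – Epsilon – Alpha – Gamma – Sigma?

no

Axis positions: Theta=1, Kappa=2, Epsilon=3, Alpha=4, Gamma=5, Sigma=6.
Cluster 1: ranking walks positions 4-6-1-5-2-3; Sigma is ranked above Gamma even though Gamma lies between Sigma and the peak Alpha on the axis — preferences dip and rise again. Not single-peaked.
Cluster 2 (peak Epsilon at position 3): ranking walks positions 3-2-1-4-5-6, expanding outward from the peak — single-peaked.
Cluster 3: ranking walks positions 4-3-6-2-1-5; Sigma is ranked above Gamma even though Gamma lies between Sigma and the peak Alpha on the axis — preferences dip and rise again. Not single-peaked.
Cluster 4: ranking walks positions 6-4-1-3-5-2; Alpha is ranked above Gamma even though Gamma lies between Alpha and the peak Sigma on the axis — preferences dip and rise again. Not single-peaked.
Cluster 5 (peak Gamma at position 5): ranking walks positions 5-4-3-6-2-1, expanding outward from the peak — single-peaked.
Cluster 6: ranking walks positions 5-4-3-1-6-2; Theta is ranked above Kappa even though Kappa lies between Theta and the peak Gamma on the axis — preferences dip and rise again. Not single-peaked.
Cluster 1 violates single-peakedness, so the profile is not single-peaked on this axis.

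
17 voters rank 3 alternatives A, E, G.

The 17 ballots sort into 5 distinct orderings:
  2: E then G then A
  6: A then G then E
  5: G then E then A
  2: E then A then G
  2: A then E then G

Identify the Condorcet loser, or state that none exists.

none

Pairwise majorities:
A vs E: 8 to 9, E.
A vs G: 6+2+2 = 10 for A, 7 for G — A by 10–7.
E vs G: G, 11–6.
Every alternative wins at least one matchup (A beats G; E beats A; G beats E), so there is no Condorcet loser.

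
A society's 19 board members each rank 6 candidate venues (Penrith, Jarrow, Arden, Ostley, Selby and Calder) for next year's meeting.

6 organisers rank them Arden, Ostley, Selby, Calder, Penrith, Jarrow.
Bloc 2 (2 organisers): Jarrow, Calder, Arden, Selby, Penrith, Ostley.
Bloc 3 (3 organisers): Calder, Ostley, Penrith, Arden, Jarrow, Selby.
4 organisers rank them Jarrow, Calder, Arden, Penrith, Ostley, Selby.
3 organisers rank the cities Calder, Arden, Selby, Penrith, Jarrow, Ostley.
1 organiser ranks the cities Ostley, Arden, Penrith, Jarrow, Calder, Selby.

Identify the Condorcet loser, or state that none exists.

Pairwise majorities:
Penrith vs Jarrow: Penrith preferred on 6+3+3+1 = 13 ballots; Penrith wins 13–6.
Penrith vs Arden: Penrith is ranked higher on 3 ballots, Arden on 16. Arden wins 16–3.
Penrith vs Ostley: Ostley, 10–9.
Penrith vs Selby: 3+4+1 = 8 for Penrith, 11 for Selby — Selby by 11–8.
Penrith vs Calder: Penrith preferred on 1 ballot; Calder wins 18–1.
Jarrow vs Arden: Arden, 13–6.
Jarrow vs Ostley: 2+4+3 = 9 for Jarrow, 10 for Ostley — Ostley by 10–9.
Jarrow vs Selby: Jarrow is ranked higher on 2+3+4+1 = 10 ballots, Selby on 9. Jarrow wins 10–9.
Jarrow vs Calder: Jarrow is ranked higher on 2+4+1 = 7 ballots, Calder on 12. Calder wins 12–7.
Arden–Ostley: Arden 15–4.
Arden vs Selby: Arden is ranked higher on 6+2+3+4+3+1 = 19 ballots, Selby on 0. Arden wins 19–0.
Arden–Calder: Calder 12–7.
Ostley vs Selby: Ostley, 14–5.
Ostley–Calder: Calder 12–7.
Selby–Calder: Calder 13–6.
No city is winless: Penrith beats Jarrow; Jarrow beats Selby; Arden beats Penrith; Ostley beats Penrith; Selby beats Penrith; Calder beats Penrith. There is no Condorcet loser.

none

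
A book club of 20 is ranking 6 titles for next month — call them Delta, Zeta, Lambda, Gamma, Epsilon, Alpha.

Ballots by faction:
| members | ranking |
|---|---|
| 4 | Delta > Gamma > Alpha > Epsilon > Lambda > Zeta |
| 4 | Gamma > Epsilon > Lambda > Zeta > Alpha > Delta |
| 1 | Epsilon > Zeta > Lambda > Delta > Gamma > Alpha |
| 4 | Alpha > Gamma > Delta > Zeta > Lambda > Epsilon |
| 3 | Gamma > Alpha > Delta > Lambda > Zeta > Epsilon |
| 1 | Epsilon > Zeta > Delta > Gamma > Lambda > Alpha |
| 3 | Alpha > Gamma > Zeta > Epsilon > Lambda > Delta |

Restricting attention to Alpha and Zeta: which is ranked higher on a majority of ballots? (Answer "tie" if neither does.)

Alpha

Ballots ranking Alpha above Zeta: 4 + 4 + 3 + 3 = 14.
Ballots ranking Zeta above Alpha: 20 − 14 = 6.
Alpha wins the head-to-head 14–6.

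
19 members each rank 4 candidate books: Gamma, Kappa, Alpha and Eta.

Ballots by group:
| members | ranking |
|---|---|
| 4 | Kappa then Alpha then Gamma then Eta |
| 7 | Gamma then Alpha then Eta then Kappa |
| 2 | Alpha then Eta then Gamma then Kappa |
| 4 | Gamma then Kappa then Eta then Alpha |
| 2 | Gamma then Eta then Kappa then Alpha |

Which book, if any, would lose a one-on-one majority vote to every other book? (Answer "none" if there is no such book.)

none

Head-to-head results (19 members):
Gamma vs Kappa: Gamma wins 15–4.
Gamma vs Alpha: Gamma preferred on 7+4+2 = 13 ballots; Gamma wins 13–6.
Gamma vs Eta: Gamma wins 17–2.
Kappa vs Alpha: Kappa, 10–9.
Kappa vs Eta: Kappa preferred on 4+4 = 8 ballots; Eta wins 11–8.
Alpha vs Eta: Alpha preferred on 4+7+2 = 13 ballots; Alpha wins 13–6.
No book is winless: Gamma beats Kappa; Kappa beats Alpha; Alpha beats Eta; Eta beats Kappa. There is no Condorcet loser.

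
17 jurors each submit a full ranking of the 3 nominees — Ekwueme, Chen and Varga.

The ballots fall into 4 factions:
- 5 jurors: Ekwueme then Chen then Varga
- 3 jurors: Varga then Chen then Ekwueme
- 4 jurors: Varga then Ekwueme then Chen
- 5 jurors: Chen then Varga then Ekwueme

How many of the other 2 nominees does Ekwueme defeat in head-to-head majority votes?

Ekwueme against each rival (17 jurors):
Ekwueme vs Chen: 9 to 8, Ekwueme.
Ekwueme vs Varga: 5 for Ekwueme, 12 for Varga — Varga by 12–5.
Ekwueme beats Chen; loses to Varga — 1 pairwise win.

1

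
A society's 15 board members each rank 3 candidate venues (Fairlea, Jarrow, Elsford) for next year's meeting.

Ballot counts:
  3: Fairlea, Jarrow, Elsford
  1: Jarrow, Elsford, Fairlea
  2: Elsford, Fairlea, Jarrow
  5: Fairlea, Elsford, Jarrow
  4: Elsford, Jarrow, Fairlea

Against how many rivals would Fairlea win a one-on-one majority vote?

2

Fairlea against each rival (15 organisers):
Fairlea vs Jarrow: Fairlea preferred on 3+2+5 = 10 ballots; Fairlea wins 10–5.
Fairlea vs Elsford: Fairlea wins 8–7.
Fairlea beats Jarrow, Elsford — 2 pairwise wins.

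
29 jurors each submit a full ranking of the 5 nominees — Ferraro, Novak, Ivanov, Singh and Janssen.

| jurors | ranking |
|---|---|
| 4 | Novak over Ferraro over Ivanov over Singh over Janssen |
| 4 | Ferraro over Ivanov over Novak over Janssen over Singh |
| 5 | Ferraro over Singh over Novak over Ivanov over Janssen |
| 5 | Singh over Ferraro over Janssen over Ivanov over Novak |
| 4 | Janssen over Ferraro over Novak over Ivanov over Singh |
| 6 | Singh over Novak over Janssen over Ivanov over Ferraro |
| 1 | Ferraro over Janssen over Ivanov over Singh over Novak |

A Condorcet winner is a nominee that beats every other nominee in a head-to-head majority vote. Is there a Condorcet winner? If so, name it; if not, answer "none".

Head-to-head results (29 jurors):
Ferraro vs Novak: Ferraro is ranked higher on 4+5+5+4+1 = 19 ballots, Novak on 10. Ferraro wins 19–10.
Ferraro vs Ivanov: 23 to 6, Ferraro.
Ferraro vs Singh: 18 to 11, Ferraro.
Ferraro vs Janssen: 19 to 10, Ferraro.
Novak vs Ivanov: Novak is ranked higher on 4+5+4+6 = 19 ballots, Ivanov on 10. Novak wins 19–10.
Novak vs Singh: Novak is ranked higher on 4+4+4 = 12 ballots, Singh on 17. Singh wins 17–12.
Novak vs Janssen: Novak is ranked higher on 4+4+5+6 = 19 ballots, Janssen on 10. Novak wins 19–10.
Ivanov vs Singh: Ivanov is ranked higher on 4+4+4+1 = 13 ballots, Singh on 16. Singh wins 16–13.
Ivanov vs Janssen: Ivanov is ranked higher on 4+4+5 = 13 ballots, Janssen on 16. Janssen wins 16–13.
Singh vs Janssen: Singh preferred on 4+5+5+6 = 20 ballots; Singh wins 20–9.
Ferraro defeats every rival head-to-head and is the Condorcet winner.

Ferraro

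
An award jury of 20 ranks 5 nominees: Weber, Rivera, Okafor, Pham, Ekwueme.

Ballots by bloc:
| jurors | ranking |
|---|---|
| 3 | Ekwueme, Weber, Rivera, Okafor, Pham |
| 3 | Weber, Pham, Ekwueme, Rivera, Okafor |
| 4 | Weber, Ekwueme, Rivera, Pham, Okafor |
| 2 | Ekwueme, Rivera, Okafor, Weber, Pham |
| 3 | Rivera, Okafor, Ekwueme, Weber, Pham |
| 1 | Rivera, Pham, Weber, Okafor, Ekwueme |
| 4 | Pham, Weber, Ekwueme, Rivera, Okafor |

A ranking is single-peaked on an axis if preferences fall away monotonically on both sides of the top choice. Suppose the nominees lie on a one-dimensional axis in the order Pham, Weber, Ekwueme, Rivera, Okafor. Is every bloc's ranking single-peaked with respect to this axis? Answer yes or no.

no

Axis positions: Pham=1, Weber=2, Ekwueme=3, Rivera=4, Okafor=5.
Bloc 1 (peak Ekwueme at position 3): ranking walks positions 3-2-4-5-1, expanding outward from the peak — single-peaked.
Bloc 2 (peak Weber at position 2): ranking walks positions 2-1-3-4-5, expanding outward from the peak — single-peaked.
Bloc 3 (peak Weber at position 2): ranking walks positions 2-3-4-1-5, expanding outward from the peak — single-peaked.
Bloc 4 (peak Ekwueme at position 3): ranking walks positions 3-4-5-2-1, expanding outward from the peak — single-peaked.
Bloc 5 (peak Rivera at position 4): ranking walks positions 4-5-3-2-1, expanding outward from the peak — single-peaked.
Bloc 6: ranking walks positions 4-1-2-5-3; Pham is ranked above Ekwueme even though Ekwueme lies between Pham and the peak Rivera on the axis — preferences dip and rise again. Not single-peaked.
Bloc 7 (peak Pham at position 1): ranking walks positions 1-2-3-4-5, expanding outward from the peak — single-peaked.
Bloc 6 violates single-peakedness, so the profile is not single-peaked on this axis.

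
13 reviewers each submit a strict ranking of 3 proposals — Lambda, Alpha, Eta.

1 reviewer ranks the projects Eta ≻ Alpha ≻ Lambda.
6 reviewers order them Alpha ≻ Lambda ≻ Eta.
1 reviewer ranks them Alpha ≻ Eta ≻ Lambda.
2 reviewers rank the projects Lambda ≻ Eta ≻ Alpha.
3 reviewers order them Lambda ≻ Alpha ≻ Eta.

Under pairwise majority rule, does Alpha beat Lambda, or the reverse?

Ballots ranking Alpha above Lambda: 1 + 6 + 1 = 8.
Ballots ranking Lambda above Alpha: 13 − 8 = 5.
Alpha wins the head-to-head 8–5.

Alpha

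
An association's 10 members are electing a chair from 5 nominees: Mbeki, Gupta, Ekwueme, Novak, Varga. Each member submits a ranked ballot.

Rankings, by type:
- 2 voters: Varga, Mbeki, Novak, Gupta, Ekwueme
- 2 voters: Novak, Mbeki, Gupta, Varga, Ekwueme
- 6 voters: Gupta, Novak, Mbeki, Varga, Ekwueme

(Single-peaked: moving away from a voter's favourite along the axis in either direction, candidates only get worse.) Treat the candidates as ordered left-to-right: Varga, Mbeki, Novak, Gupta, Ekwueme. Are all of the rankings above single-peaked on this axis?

yes

Axis positions: Varga=1, Mbeki=2, Novak=3, Gupta=4, Ekwueme=5.
Type 1 (peak Varga at position 1): ranking walks positions 1-2-3-4-5, expanding outward from the peak — single-peaked.
Type 2 (peak Novak at position 3): ranking walks positions 3-2-4-1-5, expanding outward from the peak — single-peaked.
Type 3 (peak Gupta at position 4): ranking walks positions 4-3-2-1-5, expanding outward from the peak — single-peaked.
Every ranking is single-peaked on this axis.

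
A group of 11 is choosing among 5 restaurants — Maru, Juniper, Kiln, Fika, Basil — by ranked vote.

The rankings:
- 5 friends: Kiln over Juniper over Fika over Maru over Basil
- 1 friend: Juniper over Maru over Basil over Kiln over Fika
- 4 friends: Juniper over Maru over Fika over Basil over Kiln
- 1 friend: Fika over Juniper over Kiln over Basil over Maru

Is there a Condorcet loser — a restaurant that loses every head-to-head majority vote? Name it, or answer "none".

Basil

Head-to-head results (11 friends):
Maru vs Juniper: 0 for Maru, 11 for Juniper — Juniper by 11–0.
Maru vs Kiln: 5 to 6, Kiln.
Maru vs Fika: Maru is ranked higher on 1+4 = 5 ballots, Fika on 6. Fika wins 6–5.
Maru vs Basil: Maru wins 10–1.
Juniper vs Kiln: Juniper is ranked higher on 1+4+1 = 6 ballots, Kiln on 5. Juniper wins 6–5.
Juniper vs Fika: 10 to 1, Juniper.
Juniper vs Basil: Juniper wins 11–0.
Kiln vs Fika: Kiln preferred on 5+1 = 6 ballots; Kiln wins 6–5.
Kiln vs Basil: Kiln wins 6–5.
Fika vs Basil: 5+4+1 = 10 for Fika, 1 for Basil — Fika by 10–1.
Basil loses to every other restaurant — it is the Condorcet loser.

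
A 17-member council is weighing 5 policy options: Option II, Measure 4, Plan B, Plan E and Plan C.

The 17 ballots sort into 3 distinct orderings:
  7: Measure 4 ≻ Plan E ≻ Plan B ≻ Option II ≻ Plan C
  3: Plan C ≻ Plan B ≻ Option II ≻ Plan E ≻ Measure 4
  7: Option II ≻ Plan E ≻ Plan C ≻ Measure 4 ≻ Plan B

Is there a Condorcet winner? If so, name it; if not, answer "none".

Check each pair by majority over 17 ballots:
Option II vs Measure 4: Option II is ranked higher on 3+7 = 10 ballots, Measure 4 on 7. Option II wins 10–7.
Option II vs Plan B: 7 for Option II, 10 for Plan B — Plan B by 10–7.
Option II vs Plan E: Option II is ranked higher on 3+7 = 10 ballots, Plan E on 7. Option II wins 10–7.
Option II vs Plan C: Option II is ranked higher on 7+7 = 14 ballots, Plan C on 3. Option II wins 14–3.
Measure 4 vs Plan B: Measure 4 preferred on 7+7 = 14 ballots; Measure 4 wins 14–3.
Measure 4 vs Plan E: Measure 4 is ranked higher on 7 ballots, Plan E on 10. Plan E wins 10–7.
Measure 4 vs Plan C: 7 to 10, Plan C.
Plan B vs Plan E: 3 for Plan B, 14 for Plan E — Plan E by 14–3.
Plan B vs Plan C: 7 for Plan B, 10 for Plan C — Plan C by 10–7.
Plan E vs Plan C: Plan E is ranked higher on 7+7 = 14 ballots, Plan C on 3. Plan E wins 14–3.
No option is unbeaten: Option II loses to Plan B; Measure 4 loses to Option II; Plan B loses to Measure 4; Plan E loses to Option II; Plan C loses to Option II. In particular Option II beats Measure 4 beats Plan B beats Option II is a majority cycle — no Condorcet winner exists.

none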